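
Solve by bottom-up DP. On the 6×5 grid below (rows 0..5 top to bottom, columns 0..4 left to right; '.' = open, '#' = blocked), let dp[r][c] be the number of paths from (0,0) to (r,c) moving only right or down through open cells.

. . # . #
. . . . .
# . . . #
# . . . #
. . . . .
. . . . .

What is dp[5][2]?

r\c   0   1   2   3   4
  0   1   1   0   0   0
  1   1   2   2   2   2
  2   0   2   4   6   0
  3   0   2   6  12   0
  4   0   2   8  20  20
  5   0   2  10  30  50

10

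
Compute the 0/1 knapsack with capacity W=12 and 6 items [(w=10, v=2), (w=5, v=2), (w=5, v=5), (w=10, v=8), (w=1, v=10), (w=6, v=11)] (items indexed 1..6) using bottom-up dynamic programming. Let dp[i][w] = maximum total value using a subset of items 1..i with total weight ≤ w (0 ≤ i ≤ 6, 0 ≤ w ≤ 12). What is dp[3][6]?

i\w   0   1   2   3   4   5   6   7   8   9  10  11  12
  0   0   0   0   0   0   0   0   0   0   0   0   0   0
  1   0   0   0   0   0   0   0   0   0   0   2   2   2
  2   0   0   0   0   0   2   2   2   2   2   2   2   2
  3   0   0   0   0   0   5   5   5   5   5   7   7   7
  4   0   0   0   0   0   5   5   5   5   5   8   8   8
  5   0  10  10  10  10  10  15  15  15  15  15  18  18
  6   0  10  10  10  10  10  15  21  21  21  21  21  26

5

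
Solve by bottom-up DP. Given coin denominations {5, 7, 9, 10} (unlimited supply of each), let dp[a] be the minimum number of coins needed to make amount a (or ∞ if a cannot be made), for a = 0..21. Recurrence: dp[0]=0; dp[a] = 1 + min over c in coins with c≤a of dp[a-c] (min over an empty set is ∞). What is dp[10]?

 a  0  1  2  3  4  5  6  7  8  9 10 11 12 13 14 15 16 17 18 19 20 21
dp  0  -  -  -  -  1  -  1  -  1  1  -  2  -  2  2  2  2  2  2  2  3
(- denotes ∞ / unreachable)

1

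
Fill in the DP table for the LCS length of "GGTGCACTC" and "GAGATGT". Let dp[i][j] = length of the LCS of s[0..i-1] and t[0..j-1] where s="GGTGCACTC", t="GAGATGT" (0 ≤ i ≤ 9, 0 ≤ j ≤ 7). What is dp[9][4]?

   ''  G  A  G  A  T  G  T
''  0  0  0  0  0  0  0  0
 G  0  1  1  1  1  1  1  1
 G  0  1  1  2  2  2  2  2
 T  0  1  1  2  2  3  3  3
 G  0  1  1  2  2  3  4  4
 C  0  1  1  2  2  3  4  4
 A  0  1  2  2  3  3  4  4
 C  0  1  2  2  3  3  4  4
 T  0  1  2  2  3  4  4  5
 C  0  1  2  2  3  4  4  5

3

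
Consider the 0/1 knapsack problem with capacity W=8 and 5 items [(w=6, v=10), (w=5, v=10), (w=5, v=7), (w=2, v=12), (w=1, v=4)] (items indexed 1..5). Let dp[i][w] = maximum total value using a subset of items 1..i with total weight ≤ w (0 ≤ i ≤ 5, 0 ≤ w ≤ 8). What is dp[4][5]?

i\w   0   1   2   3   4   5   6   7   8
  0   0   0   0   0   0   0   0   0   0
  1   0   0   0   0   0   0  10  10  10
  2   0   0   0   0   0  10  10  10  10
  3   0   0   0   0   0  10  10  10  10
  4   0   0  12  12  12  12  12  22  22
  5   0   4  12  16  16  16  16  22  26

12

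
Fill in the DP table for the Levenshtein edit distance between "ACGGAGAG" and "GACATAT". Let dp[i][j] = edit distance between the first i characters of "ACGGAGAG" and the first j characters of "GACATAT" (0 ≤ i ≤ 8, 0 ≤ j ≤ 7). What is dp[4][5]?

   ''  G  A  C  A  T  A  T
''  0  1  2  3  4  5  6  7
 A  1  1  1  2  3  4  5  6
 C  2  2  2  1  2  3  4  5
 G  3  2  3  2  2  3  4  5
 G  4  3  3  3  3  3  4  5
 A  5  4  3  4  3  4  3  4
 G  6  5  4  4  4  4  4  4
 A  7  6  5  5  4  5  4  5
 G  8  7  6  6  5  5  5  5

3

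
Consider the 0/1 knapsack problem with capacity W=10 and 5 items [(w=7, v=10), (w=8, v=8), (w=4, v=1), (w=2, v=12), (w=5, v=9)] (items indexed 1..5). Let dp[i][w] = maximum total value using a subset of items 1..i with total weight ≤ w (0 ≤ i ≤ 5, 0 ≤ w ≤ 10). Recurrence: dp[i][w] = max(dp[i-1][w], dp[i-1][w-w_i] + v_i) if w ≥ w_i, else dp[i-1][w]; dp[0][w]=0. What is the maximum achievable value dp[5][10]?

i\w   0   1   2   3   4   5   6   7   8   9  10
  0   0   0   0   0   0   0   0   0   0   0   0
  1   0   0   0   0   0   0   0  10  10  10  10
  2   0   0   0   0   0   0   0  10  10  10  10
  3   0   0   0   0   1   1   1  10  10  10  10
  4   0   0  12  12  12  12  13  13  13  22  22
  5   0   0  12  12  12  12  13  21  21  22  22

22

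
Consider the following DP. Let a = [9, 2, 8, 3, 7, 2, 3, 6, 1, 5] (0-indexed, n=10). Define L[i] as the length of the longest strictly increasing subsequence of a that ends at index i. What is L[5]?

1

   i    0    1    2    3    4    5    6    7    8    9
a[i]    9    2    8    3    7    2    3    6    1    5
L[i]    1    1    2    2    3    1    2    3    1    3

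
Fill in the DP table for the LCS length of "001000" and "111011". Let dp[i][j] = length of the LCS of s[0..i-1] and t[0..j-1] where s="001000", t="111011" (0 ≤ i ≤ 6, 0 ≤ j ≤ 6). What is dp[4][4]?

   ''  1  1  1  0  1  1
''  0  0  0  0  0  0  0
 0  0  0  0  0  1  1  1
 0  0  0  0  0  1  1  1
 1  0  1  1  1  1  2  2
 0  0  1  1  1  2  2  2
 0  0  1  1  1  2  2  2
 0  0  1  1  1  2  2  2

2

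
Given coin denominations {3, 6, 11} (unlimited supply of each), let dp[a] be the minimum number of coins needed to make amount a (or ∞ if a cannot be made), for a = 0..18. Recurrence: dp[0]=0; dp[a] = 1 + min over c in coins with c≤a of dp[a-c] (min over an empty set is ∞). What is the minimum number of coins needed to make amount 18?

 a  0  1  2  3  4  5  6  7  8  9 10 11 12 13 14 15 16 17 18
dp  0  -  -  1  -  -  1  -  -  2  -  1  2  -  2  3  -  2  3
(- denotes ∞ / unreachable)

3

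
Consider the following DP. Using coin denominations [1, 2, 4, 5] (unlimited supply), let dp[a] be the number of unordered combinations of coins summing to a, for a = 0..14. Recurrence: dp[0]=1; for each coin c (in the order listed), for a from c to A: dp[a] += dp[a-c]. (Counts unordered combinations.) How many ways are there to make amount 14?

after  coin     0     1     2     3     4     5     6     7     8     9    10    11    12    13    14
          1     1     1     1     1     1     1     1     1     1     1     1     1     1     1     1
          2     1     1     2     2     3     3     4     4     5     5     6     6     7     7     8
          4     1     1     2     2     4     4     6     6     9     9    12    12    16    16    20
          5     1     1     2     2     4     5     7     8    11    13    17    19    24    27    33

33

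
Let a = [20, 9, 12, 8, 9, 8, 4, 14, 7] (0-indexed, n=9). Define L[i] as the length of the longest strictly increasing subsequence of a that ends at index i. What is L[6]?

1

   i    0    1    2    3    4    5    6    7    8
a[i]   20    9   12    8    9    8    4   14    7
L[i]    1    1    2    1    2    1    1    3    2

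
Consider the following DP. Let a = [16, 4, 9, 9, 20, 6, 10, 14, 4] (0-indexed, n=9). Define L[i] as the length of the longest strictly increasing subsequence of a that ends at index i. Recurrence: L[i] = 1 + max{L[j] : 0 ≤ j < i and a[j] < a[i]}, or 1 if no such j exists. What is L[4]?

3

   i    0    1    2    3    4    5    6    7    8
a[i]   16    4    9    9   20    6   10   14    4
L[i]    1    1    2    2    3    2    3    4    1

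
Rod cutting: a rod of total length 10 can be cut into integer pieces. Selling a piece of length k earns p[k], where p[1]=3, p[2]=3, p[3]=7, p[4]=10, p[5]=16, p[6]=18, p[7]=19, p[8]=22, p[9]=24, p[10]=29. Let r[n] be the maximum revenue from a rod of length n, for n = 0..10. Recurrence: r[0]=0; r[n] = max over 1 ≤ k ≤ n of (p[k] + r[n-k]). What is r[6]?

   n    0    1    2    3    4    5    6    7    8    9   10
r[n]    0    3    6    9   12   16   19   22   25   28   32

19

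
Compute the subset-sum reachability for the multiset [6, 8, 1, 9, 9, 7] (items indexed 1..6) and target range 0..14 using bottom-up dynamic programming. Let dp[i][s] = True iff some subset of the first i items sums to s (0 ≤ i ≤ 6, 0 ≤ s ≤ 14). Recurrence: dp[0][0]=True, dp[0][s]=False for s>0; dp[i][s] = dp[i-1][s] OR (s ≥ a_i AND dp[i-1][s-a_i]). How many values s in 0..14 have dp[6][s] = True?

i\s   0   1   2   3   4   5   6   7   8   9  10  11  12  13  14
  0   T   F   F   F   F   F   F   F   F   F   F   F   F   F   F
  1   T   F   F   F   F   F   T   F   F   F   F   F   F   F   F
  2   T   F   F   F   F   F   T   F   T   F   F   F   F   F   T
  3   T   T   F   F   F   F   T   T   T   T   F   F   F   F   T
  4   T   T   F   F   F   F   T   T   T   T   T   F   F   F   T
  5   T   T   F   F   F   F   T   T   T   T   T   F   F   F   T
  6   T   T   F   F   F   F   T   T   T   T   T   F   F   T   T

9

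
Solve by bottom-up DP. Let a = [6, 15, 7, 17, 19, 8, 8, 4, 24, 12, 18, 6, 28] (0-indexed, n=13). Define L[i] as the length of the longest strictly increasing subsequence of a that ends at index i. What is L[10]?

5

   i    0    1    2    3    4    5    6    7    8    9   10   11   12
a[i]    6   15    7   17   19    8    8    4   24   12   18    6   28
L[i]    1    2    2    3    4    3    3    1    5    4    5    2    6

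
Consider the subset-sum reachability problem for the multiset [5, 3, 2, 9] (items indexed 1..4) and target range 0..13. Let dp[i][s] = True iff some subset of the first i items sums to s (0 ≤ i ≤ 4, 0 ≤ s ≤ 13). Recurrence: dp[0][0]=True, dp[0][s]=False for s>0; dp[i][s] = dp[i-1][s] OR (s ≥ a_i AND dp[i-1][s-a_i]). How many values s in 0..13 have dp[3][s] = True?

i\s   0   1   2   3   4   5   6   7   8   9  10  11  12  13
  0   T   F   F   F   F   F   F   F   F   F   F   F   F   F
  1   T   F   F   F   F   T   F   F   F   F   F   F   F   F
  2   T   F   F   T   F   T   F   F   T   F   F   F   F   F
  3   T   F   T   T   F   T   F   T   T   F   T   F   F   F
  4   T   F   T   T   F   T   F   T   T   T   T   T   T   F

7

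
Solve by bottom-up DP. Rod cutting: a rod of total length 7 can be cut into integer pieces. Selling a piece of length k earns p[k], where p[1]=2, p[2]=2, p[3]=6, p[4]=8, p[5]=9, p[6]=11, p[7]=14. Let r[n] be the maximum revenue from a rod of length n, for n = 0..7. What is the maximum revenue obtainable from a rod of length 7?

14

   n    0    1    2    3    4    5    6    7
r[n]    0    2    4    6    8   10   12   14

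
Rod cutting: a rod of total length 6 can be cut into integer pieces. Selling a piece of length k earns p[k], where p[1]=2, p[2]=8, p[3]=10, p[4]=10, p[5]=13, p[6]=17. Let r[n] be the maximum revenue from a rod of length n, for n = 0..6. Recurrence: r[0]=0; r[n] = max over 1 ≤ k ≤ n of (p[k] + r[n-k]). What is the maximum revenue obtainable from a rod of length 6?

24

   n    0    1    2    3    4    5    6
r[n]    0    2    8   10   16   18   24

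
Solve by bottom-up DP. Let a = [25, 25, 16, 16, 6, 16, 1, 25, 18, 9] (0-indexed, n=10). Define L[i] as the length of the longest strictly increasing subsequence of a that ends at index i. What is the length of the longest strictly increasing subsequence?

3

   i    0    1    2    3    4    5    6    7    8    9
a[i]   25   25   16   16    6   16    1   25   18    9
L[i]    1    1    1    1    1    2    1    3    3    2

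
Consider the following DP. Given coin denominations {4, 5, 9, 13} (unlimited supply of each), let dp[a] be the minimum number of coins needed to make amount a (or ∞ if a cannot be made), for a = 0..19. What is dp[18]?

 a  0  1  2  3  4  5  6  7  8  9 10 11 12 13 14 15 16 17 18 19
dp  0  -  -  -  1  1  -  -  2  1  2  -  3  1  2  3  4  2  2  3
(- denotes ∞ / unreachable)

2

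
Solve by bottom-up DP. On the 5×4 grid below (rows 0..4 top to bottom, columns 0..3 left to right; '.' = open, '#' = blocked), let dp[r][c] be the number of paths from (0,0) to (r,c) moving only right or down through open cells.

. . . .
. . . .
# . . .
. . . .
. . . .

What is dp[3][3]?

r\c   0   1   2   3
  0   1   1   1   1
  1   1   2   3   4
  2   0   2   5   9
  3   0   2   7  16
  4   0   2   9  25

16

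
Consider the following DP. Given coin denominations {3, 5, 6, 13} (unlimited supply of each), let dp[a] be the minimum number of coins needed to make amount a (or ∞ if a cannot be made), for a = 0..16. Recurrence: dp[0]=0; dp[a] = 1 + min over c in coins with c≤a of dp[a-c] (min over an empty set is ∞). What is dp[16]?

 a  0  1  2  3  4  5  6  7  8  9 10 11 12 13 14 15 16
dp  0  -  -  1  -  1  1  -  2  2  2  2  2  1  3  3  2
(- denotes ∞ / unreachable)

2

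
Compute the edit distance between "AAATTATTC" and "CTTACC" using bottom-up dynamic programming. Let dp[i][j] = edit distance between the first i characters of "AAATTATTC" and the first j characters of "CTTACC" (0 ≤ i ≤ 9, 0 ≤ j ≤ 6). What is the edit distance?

   ''  C  T  T  A  C  C
''  0  1  2  3  4  5  6
 A  1  1  2  3  3  4  5
 A  2  2  2  3  3  4  5
 A  3  3  3  3  3  4  5
 T  4  4  3  3  4  4  5
 T  5  5  4  3  4  5  5
 A  6  6  5  4  3  4  5
 T  7  7  6  5  4  4  5
 T  8  8  7  6  5  5  5
 C  9  8  8  7  6  5  5

5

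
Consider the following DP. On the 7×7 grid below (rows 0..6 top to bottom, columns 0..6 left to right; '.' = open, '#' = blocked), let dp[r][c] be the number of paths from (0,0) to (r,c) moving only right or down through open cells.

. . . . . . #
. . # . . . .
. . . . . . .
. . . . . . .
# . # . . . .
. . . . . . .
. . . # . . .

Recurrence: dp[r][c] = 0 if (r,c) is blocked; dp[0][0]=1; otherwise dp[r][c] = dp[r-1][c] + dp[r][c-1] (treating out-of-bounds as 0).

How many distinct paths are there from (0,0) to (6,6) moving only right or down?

329

r\c   0   1   2   3   4   5   6
  0   1   1   1   1   1   1   0
  1   1   2   0   1   2   3   3
  2   1   3   3   4   6   9  12
  3   1   4   7  11  17  26  38
  4   0   4   0  11  28  54  92
  5   0   4   4  15  43  97 189
  6   0   4   8   0  43 140 329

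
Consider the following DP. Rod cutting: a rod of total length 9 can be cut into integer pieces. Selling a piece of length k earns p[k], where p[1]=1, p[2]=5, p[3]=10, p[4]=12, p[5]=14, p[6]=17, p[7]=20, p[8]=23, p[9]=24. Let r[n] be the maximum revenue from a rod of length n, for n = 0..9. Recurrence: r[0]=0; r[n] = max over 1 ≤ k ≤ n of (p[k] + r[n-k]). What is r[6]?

20

   n    0    1    2    3    4    5    6    7    8    9
r[n]    0    1    5   10   12   15   20   22   25   30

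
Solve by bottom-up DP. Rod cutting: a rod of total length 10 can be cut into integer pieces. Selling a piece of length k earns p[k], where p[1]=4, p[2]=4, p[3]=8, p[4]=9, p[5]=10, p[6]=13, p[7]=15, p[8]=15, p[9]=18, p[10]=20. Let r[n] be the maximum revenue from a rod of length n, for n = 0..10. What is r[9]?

   n    0    1    2    3    4    5    6    7    8    9   10
r[n]    0    4    8   12   16   20   24   28   32   36   40

36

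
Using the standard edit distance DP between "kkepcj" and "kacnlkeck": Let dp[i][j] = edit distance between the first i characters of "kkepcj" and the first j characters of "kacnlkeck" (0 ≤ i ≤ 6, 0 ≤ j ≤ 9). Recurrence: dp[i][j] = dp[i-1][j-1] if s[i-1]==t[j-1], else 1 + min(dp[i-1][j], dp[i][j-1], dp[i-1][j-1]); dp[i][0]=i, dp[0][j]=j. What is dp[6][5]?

5

   ''  k  a  c  n  l  k  e  c  k
''  0  1  2  3  4  5  6  7  8  9
 k  1  0  1  2  3  4  5  6  7  8
 k  2  1  1  2  3  4  4  5  6  7
 e  3  2  2  2  3  4  5  4  5  6
 p  4  3  3  3  3  4  5  5  5  6
 c  5  4  4  3  4  4  5  6  5  6
 j  6  5  5  4  4  5  5  6  6  6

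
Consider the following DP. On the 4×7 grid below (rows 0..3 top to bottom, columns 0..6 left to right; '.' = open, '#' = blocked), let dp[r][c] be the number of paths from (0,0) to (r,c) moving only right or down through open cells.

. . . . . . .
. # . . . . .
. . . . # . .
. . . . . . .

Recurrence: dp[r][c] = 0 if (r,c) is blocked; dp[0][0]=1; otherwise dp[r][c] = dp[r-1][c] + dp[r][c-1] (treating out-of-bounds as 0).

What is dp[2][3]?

4

r\c   0   1   2   3   4   5   6
  0   1   1   1   1   1   1   1
  1   1   0   1   2   3   4   5
  2   1   1   2   4   0   4   9
  3   1   2   4   8   8  12  21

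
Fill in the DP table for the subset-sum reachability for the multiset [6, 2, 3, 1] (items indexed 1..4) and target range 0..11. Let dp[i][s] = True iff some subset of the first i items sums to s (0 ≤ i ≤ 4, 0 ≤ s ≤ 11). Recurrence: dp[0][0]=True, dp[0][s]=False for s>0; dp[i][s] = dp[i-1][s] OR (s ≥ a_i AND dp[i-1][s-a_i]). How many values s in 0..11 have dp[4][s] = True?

12

i\s   0   1   2   3   4   5   6   7   8   9  10  11
  0   T   F   F   F   F   F   F   F   F   F   F   F
  1   T   F   F   F   F   F   T   F   F   F   F   F
  2   T   F   T   F   F   F   T   F   T   F   F   F
  3   T   F   T   T   F   T   T   F   T   T   F   T
  4   T   T   T   T   T   T   T   T   T   T   T   T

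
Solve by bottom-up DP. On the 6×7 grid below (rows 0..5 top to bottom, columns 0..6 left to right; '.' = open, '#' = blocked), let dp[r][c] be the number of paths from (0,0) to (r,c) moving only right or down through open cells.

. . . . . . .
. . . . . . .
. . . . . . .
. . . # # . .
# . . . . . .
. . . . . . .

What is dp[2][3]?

10

r\c   0   1   2   3   4   5   6
  0   1   1   1   1   1   1   1
  1   1   2   3   4   5   6   7
  2   1   3   6  10  15  21  28
  3   1   4  10   0   0  21  49
  4   0   4  14  14  14  35  84
  5   0   4  18  32  46  81 165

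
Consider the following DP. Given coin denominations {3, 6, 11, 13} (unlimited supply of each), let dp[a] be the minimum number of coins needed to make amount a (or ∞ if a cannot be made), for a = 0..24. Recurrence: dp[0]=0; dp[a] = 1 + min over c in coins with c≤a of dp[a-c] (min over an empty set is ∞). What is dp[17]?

2

 a  0  1  2  3  4  5  6  7  8  9 10 11 12 13 14 15 16 17 18 19 20 21 22 23 24
dp  0  -  -  1  -  -  1  -  -  2  -  1  2  1  2  3  2  2  3  2  3  4  2  3  2
(- denotes ∞ / unreachable)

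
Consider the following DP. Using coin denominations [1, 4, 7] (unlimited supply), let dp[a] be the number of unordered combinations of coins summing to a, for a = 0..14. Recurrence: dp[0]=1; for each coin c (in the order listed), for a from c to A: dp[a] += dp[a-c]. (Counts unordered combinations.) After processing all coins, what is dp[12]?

after  coin     0     1     2     3     4     5     6     7     8     9    10    11    12    13    14
          1     1     1     1     1     1     1     1     1     1     1     1     1     1     1     1
          4     1     1     1     1     2     2     2     2     3     3     3     3     4     4     4
          7     1     1     1     1     2     2     2     3     4     4     4     5     6     6     7

6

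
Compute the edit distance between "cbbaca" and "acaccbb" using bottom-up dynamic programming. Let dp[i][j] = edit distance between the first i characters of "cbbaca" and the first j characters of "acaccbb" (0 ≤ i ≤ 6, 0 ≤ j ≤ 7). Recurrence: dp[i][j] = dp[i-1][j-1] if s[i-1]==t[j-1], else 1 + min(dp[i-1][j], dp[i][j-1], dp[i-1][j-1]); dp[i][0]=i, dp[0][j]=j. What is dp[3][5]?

4

   ''  a  c  a  c  c  b  b
''  0  1  2  3  4  5  6  7
 c  1  1  1  2  3  4  5  6
 b  2  2  2  2  3  4  4  5
 b  3  3  3  3  3  4  4  4
 a  4  3  4  3  4  4  5  5
 c  5  4  3  4  3  4  5  6
 a  6  5  4  3  4  4  5  6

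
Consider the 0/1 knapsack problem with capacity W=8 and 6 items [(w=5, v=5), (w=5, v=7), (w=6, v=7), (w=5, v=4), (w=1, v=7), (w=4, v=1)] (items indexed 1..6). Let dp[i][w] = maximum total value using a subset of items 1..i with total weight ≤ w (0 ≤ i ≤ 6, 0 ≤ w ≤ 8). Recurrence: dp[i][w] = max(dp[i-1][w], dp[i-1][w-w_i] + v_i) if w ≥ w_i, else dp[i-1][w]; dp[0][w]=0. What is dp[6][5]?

8

i\w   0   1   2   3   4   5   6   7   8
  0   0   0   0   0   0   0   0   0   0
  1   0   0   0   0   0   5   5   5   5
  2   0   0   0   0   0   7   7   7   7
  3   0   0   0   0   0   7   7   7   7
  4   0   0   0   0   0   7   7   7   7
  5   0   7   7   7   7   7  14  14  14
  6   0   7   7   7   7   8  14  14  14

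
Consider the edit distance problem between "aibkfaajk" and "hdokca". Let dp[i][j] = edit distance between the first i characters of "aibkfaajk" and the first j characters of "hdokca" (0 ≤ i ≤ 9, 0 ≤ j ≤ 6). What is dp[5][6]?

5

   ''  h  d  o  k  c  a
''  0  1  2  3  4  5  6
 a  1  1  2  3  4  5  5
 i  2  2  2  3  4  5  6
 b  3  3  3  3  4  5  6
 k  4  4  4  4  3  4  5
 f  5  5  5  5  4  4  5
 a  6  6  6  6  5  5  4
 a  7  7  7  7  6  6  5
 j  8  8  8  8  7  7  6
 k  9  9  9  9  8  8  7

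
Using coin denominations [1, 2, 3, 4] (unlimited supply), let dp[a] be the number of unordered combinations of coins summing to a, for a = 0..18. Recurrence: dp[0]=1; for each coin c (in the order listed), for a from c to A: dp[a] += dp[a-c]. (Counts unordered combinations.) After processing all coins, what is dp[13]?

39

after  coin     0     1     2     3     4     5     6     7     8     9    10    11    12    13    14    15    16    17    18
          1     1     1     1     1     1     1     1     1     1     1     1     1     1     1     1     1     1     1     1
          2     1     1     2     2     3     3     4     4     5     5     6     6     7     7     8     8     9     9    10
          3     1     1     2     3     4     5     7     8    10    12    14    16    19    21    24    27    30    33    37
          4     1     1     2     3     5     6     9    11    15    18    23    27    34    39    47    54    64    72    84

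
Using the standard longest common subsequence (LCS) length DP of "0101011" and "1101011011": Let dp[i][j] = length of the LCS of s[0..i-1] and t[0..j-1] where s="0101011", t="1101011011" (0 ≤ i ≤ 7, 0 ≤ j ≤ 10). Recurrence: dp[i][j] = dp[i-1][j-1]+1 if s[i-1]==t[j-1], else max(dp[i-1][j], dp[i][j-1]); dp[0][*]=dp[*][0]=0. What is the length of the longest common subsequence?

7

   ''  1  1  0  1  0  1  1  0  1  1
''  0  0  0  0  0  0  0  0  0  0  0
 0  0  0  0  1  1  1  1  1  1  1  1
 1  0  1  1  1  2  2  2  2  2  2  2
 0  0  1  1  2  2  3  3  3  3  3  3
 1  0  1  2  2  3  3  4  4  4  4  4
 0  0  1  2  3  3  4  4  4  5  5  5
 1  0  1  2  3  4  4  5  5  5  6  6
 1  0  1  2  3  4  4  5  6  6  6  7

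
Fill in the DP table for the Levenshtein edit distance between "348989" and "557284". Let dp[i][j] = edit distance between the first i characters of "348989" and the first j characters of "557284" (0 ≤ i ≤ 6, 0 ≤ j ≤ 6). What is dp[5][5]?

4

   ''  5  5  7  2  8  4
''  0  1  2  3  4  5  6
 3  1  1  2  3  4  5  6
 4  2  2  2  3  4  5  5
 8  3  3  3  3  4  4  5
 9  4  4  4  4  4  5  5
 8  5  5  5  5  5  4  5
 9  6  6  6  6  6  5  5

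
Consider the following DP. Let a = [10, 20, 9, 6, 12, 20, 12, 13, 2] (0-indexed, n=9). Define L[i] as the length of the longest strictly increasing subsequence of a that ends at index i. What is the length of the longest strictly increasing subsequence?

3

   i    0    1    2    3    4    5    6    7    8
a[i]   10   20    9    6   12   20   12   13    2
L[i]    1    2    1    1    2    3    2    3    1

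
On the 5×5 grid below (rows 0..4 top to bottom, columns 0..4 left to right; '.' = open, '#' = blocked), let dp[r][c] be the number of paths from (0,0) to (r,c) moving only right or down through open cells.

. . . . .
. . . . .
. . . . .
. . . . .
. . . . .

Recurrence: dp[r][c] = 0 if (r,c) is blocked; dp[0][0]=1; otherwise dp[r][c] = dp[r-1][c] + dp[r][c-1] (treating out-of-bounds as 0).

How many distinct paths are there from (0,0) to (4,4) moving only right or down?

r\c   0   1   2   3   4
  0   1   1   1   1   1
  1   1   2   3   4   5
  2   1   3   6  10  15
  3   1   4  10  20  35
  4   1   5  15  35  70

70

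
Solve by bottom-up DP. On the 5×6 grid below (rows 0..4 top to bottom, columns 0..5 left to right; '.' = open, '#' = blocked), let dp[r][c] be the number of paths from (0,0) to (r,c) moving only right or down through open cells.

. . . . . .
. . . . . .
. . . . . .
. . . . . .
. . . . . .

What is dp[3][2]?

10

r\c   0   1   2   3   4   5
  0   1   1   1   1   1   1
  1   1   2   3   4   5   6
  2   1   3   6  10  15  21
  3   1   4  10  20  35  56
  4   1   5  15  35  70 126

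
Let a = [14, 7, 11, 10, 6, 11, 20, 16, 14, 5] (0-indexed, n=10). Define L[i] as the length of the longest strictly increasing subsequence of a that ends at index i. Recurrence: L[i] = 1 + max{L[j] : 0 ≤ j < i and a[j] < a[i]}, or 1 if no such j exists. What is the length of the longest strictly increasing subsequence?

4

   i    0    1    2    3    4    5    6    7    8    9
a[i]   14    7   11   10    6   11   20   16   14    5
L[i]    1    1    2    2    1    3    4    4    4    1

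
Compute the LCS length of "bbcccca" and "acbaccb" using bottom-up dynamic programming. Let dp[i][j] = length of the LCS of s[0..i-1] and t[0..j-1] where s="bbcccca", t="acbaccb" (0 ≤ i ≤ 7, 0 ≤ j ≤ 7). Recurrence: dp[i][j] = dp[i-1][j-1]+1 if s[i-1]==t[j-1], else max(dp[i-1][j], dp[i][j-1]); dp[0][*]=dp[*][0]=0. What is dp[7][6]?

   ''  a  c  b  a  c  c  b
''  0  0  0  0  0  0  0  0
 b  0  0  0  1  1  1  1  1
 b  0  0  0  1  1  1  1  2
 c  0  0  1  1  1  2  2  2
 c  0  0  1  1  1  2  3  3
 c  0  0  1  1  1  2  3  3
 c  0  0  1  1  1  2  3  3
 a  0  1  1  1  2  2  3  3

3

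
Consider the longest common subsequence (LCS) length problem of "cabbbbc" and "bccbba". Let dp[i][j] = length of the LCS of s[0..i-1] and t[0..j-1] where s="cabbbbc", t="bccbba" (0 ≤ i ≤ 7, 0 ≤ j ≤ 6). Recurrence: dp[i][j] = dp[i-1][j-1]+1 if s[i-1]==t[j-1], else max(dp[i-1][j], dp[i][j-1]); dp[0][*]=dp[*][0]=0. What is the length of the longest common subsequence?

3

   ''  b  c  c  b  b  a
''  0  0  0  0  0  0  0
 c  0  0  1  1  1  1  1
 a  0  0  1  1  1  1  2
 b  0  1  1  1  2  2  2
 b  0  1  1  1  2  3  3
 b  0  1  1  1  2  3  3
 b  0  1  1  1  2  3  3
 c  0  1  2  2  2  3  3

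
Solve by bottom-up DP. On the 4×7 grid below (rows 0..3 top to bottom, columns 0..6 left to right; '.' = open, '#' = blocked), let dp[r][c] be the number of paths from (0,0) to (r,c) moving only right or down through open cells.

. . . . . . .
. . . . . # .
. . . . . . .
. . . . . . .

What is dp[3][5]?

r\c   0   1   2   3   4   5   6
  0   1   1   1   1   1   1   1
  1   1   2   3   4   5   0   1
  2   1   3   6  10  15  15  16
  3   1   4  10  20  35  50  66

50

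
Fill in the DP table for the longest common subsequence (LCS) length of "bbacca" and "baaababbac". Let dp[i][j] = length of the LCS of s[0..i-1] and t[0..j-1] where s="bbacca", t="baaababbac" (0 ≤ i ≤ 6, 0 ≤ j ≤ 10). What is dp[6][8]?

   ''  b  a  a  a  b  a  b  b  a  c
''  0  0  0  0  0  0  0  0  0  0  0
 b  0  1  1  1  1  1  1  1  1  1  1
 b  0  1  1  1  1  2  2  2  2  2  2
 a  0  1  2  2  2  2  3  3  3  3  3
 c  0  1  2  2  2  2  3  3  3  3  4
 c  0  1  2  2  2  2  3  3  3  3  4
 a  0  1  2  3  3  3  3  3  3  4  4

3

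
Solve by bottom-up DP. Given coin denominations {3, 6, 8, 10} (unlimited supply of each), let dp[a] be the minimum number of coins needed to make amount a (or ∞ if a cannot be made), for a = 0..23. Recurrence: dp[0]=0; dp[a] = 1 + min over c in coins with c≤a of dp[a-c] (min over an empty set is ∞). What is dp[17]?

3

 a  0  1  2  3  4  5  6  7  8  9 10 11 12 13 14 15 16 17 18 19 20 21 22 23
dp  0  -  -  1  -  -  1  -  1  2  1  2  2  2  2  3  2  3  2  3  2  3  3  3
(- denotes ∞ / unreachable)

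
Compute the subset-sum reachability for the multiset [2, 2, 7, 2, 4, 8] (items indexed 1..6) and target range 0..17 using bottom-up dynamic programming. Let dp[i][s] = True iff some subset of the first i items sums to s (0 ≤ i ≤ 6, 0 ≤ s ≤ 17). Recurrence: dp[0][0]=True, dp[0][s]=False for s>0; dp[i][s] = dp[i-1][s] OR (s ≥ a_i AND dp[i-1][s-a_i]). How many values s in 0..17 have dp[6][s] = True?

i\s   0   1   2   3   4   5   6   7   8   9  10  11  12  13  14  15  16  17
  0   T   F   F   F   F   F   F   F   F   F   F   F   F   F   F   F   F   F
  1   T   F   T   F   F   F   F   F   F   F   F   F   F   F   F   F   F   F
  2   T   F   T   F   T   F   F   F   F   F   F   F   F   F   F   F   F   F
  3   T   F   T   F   T   F   F   T   F   T   F   T   F   F   F   F   F   F
  4   T   F   T   F   T   F   T   T   F   T   F   T   F   T   F   F   F   F
  5   T   F   T   F   T   F   T   T   T   T   T   T   F   T   F   T   F   T
  6   T   F   T   F   T   F   T   T   T   T   T   T   T   T   T   T   T   T

15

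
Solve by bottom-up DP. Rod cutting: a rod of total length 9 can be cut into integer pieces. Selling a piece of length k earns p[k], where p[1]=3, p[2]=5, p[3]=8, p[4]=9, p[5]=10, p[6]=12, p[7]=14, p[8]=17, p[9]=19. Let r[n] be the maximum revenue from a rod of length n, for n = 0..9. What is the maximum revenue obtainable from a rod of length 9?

27

   n    0    1    2    3    4    5    6    7    8    9
r[n]    0    3    6    9   12   15   18   21   24   27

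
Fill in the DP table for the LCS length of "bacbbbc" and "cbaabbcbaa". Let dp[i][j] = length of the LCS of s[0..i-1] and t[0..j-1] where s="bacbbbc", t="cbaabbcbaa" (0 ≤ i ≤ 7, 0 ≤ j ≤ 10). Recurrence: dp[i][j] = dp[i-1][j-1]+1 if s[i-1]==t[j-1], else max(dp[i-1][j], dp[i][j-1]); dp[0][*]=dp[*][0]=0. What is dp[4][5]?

   ''  c  b  a  a  b  b  c  b  a  a
''  0  0  0  0  0  0  0  0  0  0  0
 b  0  0  1  1  1  1  1  1  1  1  1
 a  0  0  1  2  2  2  2  2  2  2  2
 c  0  1  1  2  2  2  2  3  3  3  3
 b  0  1  2  2  2  3  3  3  4  4  4
 b  0  1  2  2  2  3  4  4  4  4  4
 b  0  1  2  2  2  3  4  4  5  5  5
 c  0  1  2  2  2  3  4  5  5  5  5

3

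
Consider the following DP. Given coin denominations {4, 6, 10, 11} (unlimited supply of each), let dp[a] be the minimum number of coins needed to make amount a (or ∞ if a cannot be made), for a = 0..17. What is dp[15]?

2

 a  0  1  2  3  4  5  6  7  8  9 10 11 12 13 14 15 16 17
dp  0  -  -  -  1  -  1  -  2  -  1  1  2  -  2  2  2  2
(- denotes ∞ / unreachable)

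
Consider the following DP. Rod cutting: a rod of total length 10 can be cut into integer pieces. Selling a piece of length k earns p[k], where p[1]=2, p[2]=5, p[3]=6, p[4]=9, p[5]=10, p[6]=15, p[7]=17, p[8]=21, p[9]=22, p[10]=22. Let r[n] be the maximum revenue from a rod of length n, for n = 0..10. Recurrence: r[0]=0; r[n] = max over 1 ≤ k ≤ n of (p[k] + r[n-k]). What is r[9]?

23

   n    0    1    2    3    4    5    6    7    8    9   10
r[n]    0    2    5    7   10   12   15   17   21   23   26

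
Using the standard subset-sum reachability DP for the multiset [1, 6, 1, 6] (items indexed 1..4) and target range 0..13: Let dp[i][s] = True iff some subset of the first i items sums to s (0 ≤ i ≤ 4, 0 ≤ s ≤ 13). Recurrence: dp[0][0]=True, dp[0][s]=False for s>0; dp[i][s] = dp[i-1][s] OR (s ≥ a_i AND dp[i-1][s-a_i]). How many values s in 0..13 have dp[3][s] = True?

i\s   0   1   2   3   4   5   6   7   8   9  10  11  12  13
  0   T   F   F   F   F   F   F   F   F   F   F   F   F   F
  1   T   T   F   F   F   F   F   F   F   F   F   F   F   F
  2   T   T   F   F   F   F   T   T   F   F   F   F   F   F
  3   T   T   T   F   F   F   T   T   T   F   F   F   F   F
  4   T   T   T   F   F   F   T   T   T   F   F   F   T   T

6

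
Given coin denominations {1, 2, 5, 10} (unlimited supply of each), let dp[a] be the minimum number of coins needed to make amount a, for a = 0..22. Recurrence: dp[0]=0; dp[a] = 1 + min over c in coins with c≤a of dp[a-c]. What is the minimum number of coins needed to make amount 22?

3

 a  0  1  2  3  4  5  6  7  8  9 10 11 12 13 14 15 16 17 18 19 20 21 22
dp  0  1  1  2  2  1  2  2  3  3  1  2  2  3  3  2  3  3  4  4  2  3  3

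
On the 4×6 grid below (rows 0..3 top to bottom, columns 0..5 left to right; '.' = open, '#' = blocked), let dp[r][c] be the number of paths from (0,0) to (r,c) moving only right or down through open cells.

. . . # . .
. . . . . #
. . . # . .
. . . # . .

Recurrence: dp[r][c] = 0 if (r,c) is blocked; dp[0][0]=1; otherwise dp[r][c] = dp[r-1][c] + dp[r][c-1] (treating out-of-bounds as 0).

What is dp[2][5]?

r\c   0   1   2   3   4   5
  0   1   1   1   0   0   0
  1   1   2   3   3   3   0
  2   1   3   6   0   3   3
  3   1   4  10   0   3   6

3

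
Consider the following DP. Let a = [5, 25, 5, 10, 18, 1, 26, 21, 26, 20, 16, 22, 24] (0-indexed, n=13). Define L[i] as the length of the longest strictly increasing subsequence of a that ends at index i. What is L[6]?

   i    0    1    2    3    4    5    6    7    8    9   10   11   12
a[i]    5   25    5   10   18    1   26   21   26   20   16   22   24
L[i]    1    2    1    2    3    1    4    4    5    4    3    5    6

4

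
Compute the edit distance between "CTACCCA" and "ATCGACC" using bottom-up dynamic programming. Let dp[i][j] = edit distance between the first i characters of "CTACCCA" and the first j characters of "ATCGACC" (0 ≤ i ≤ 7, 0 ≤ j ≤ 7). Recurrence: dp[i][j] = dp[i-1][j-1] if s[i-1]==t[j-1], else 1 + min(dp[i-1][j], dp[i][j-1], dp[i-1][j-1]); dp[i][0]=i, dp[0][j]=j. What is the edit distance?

   ''  A  T  C  G  A  C  C
''  0  1  2  3  4  5  6  7
 C  1  1  2  2  3  4  5  6
 T  2  2  1  2  3  4  5  6
 A  3  2  2  2  3  3  4  5
 C  4  3  3  2  3  4  3  4
 C  5  4  4  3  3  4  4  3
 C  6  5  5  4  4  4  4  4
 A  7  6  6  5  5  4  5  5

5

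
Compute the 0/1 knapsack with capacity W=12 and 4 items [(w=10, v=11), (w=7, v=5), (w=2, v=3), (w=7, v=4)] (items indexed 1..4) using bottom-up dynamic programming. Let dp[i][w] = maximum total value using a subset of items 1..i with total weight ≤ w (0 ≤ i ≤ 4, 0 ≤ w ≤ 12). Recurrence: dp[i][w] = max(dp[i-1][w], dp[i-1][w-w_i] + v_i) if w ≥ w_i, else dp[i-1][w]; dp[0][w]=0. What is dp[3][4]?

i\w   0   1   2   3   4   5   6   7   8   9  10  11  12
  0   0   0   0   0   0   0   0   0   0   0   0   0   0
  1   0   0   0   0   0   0   0   0   0   0  11  11  11
  2   0   0   0   0   0   0   0   5   5   5  11  11  11
  3   0   0   3   3   3   3   3   5   5   8  11  11  14
  4   0   0   3   3   3   3   3   5   5   8  11  11  14

3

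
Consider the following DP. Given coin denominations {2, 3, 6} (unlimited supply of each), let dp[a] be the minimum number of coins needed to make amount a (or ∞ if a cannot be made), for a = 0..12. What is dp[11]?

3

 a  0  1  2  3  4  5  6  7  8  9 10 11 12
dp  0  -  1  1  2  2  1  3  2  2  3  3  2
(- denotes ∞ / unreachable)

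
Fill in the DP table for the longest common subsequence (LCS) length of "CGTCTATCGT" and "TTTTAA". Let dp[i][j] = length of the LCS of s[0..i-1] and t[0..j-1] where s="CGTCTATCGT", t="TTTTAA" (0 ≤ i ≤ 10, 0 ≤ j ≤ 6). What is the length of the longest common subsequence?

   ''  T  T  T  T  A  A
''  0  0  0  0  0  0  0
 C  0  0  0  0  0  0  0
 G  0  0  0  0  0  0  0
 T  0  1  1  1  1  1  1
 C  0  1  1  1  1  1  1
 T  0  1  2  2  2  2  2
 A  0  1  2  2  2  3  3
 T  0  1  2  3  3  3  3
 C  0  1  2  3  3  3  3
 G  0  1  2  3  3  3  3
 T  0  1  2  3  4  4  4

4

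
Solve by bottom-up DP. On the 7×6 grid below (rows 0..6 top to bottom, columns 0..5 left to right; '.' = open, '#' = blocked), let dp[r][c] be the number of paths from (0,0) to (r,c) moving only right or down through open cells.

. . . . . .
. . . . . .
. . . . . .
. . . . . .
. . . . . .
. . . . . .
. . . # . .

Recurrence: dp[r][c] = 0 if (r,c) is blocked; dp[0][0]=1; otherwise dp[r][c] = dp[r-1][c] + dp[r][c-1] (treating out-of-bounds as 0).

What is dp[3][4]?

35

r\c   0   1   2   3   4   5
  0   1   1   1   1   1   1
  1   1   2   3   4   5   6
  2   1   3   6  10  15  21
  3   1   4  10  20  35  56
  4   1   5  15  35  70 126
  5   1   6  21  56 126 252
  6   1   7  28   0 126 378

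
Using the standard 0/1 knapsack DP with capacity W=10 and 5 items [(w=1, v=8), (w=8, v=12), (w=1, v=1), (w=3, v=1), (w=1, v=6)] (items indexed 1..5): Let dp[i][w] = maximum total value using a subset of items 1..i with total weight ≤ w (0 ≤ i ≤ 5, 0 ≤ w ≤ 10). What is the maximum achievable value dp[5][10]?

26

i\w   0   1   2   3   4   5   6   7   8   9  10
  0   0   0   0   0   0   0   0   0   0   0   0
  1   0   8   8   8   8   8   8   8   8   8   8
  2   0   8   8   8   8   8   8   8  12  20  20
  3   0   8   9   9   9   9   9   9  12  20  21
  4   0   8   9   9   9  10  10  10  12  20  21
  5   0   8  14  15  15  15  16  16  16  20  26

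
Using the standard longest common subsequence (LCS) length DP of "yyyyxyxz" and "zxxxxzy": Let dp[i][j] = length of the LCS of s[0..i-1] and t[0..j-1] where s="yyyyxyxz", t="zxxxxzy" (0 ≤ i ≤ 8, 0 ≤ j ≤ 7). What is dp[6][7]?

2

   ''  z  x  x  x  x  z  y
''  0  0  0  0  0  0  0  0
 y  0  0  0  0  0  0  0  1
 y  0  0  0  0  0  0  0  1
 y  0  0  0  0  0  0  0  1
 y  0  0  0  0  0  0  0  1
 x  0  0  1  1  1  1  1  1
 y  0  0  1  1  1  1  1  2
 x  0  0  1  2  2  2  2  2
 z  0  1  1  2  2  2  3  3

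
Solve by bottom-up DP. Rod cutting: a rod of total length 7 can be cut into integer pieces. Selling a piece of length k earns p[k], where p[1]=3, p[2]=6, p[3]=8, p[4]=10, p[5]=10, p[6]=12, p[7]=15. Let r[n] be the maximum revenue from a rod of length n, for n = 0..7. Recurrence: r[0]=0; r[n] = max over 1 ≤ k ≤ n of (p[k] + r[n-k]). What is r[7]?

   n    0    1    2    3    4    5    6    7
r[n]    0    3    6    9   12   15   18   21

21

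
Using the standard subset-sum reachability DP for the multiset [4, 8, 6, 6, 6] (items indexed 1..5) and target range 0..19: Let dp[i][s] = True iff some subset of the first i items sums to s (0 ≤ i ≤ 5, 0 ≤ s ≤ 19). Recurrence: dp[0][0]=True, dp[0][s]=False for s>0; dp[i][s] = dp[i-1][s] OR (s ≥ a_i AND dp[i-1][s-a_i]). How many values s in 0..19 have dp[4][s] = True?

9

i\s   0   1   2   3   4   5   6   7   8   9  10  11  12  13  14  15  16  17  18  19
  0   T   F   F   F   F   F   F   F   F   F   F   F   F   F   F   F   F   F   F   F
  1   T   F   F   F   T   F   F   F   F   F   F   F   F   F   F   F   F   F   F   F
  2   T   F   F   F   T   F   F   F   T   F   F   F   T   F   F   F   F   F   F   F
  3   T   F   F   F   T   F   T   F   T   F   T   F   T   F   T   F   F   F   T   F
  4   T   F   F   F   T   F   T   F   T   F   T   F   T   F   T   F   T   F   T   F
  5   T   F   F   F   T   F   T   F   T   F   T   F   T   F   T   F   T   F   T   F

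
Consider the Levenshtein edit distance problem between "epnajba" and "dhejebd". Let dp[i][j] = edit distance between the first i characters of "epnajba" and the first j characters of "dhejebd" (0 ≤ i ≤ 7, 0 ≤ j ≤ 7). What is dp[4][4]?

4

   ''  d  h  e  j  e  b  d
''  0  1  2  3  4  5  6  7
 e  1  1  2  2  3  4  5  6
 p  2  2  2  3  3  4  5  6
 n  3  3  3  3  4  4  5  6
 a  4  4  4  4  4  5  5  6
 j  5  5  5  5  4  5  6  6
 b  6  6  6  6  5  5  5  6
 a  7  7  7  7  6  6  6  6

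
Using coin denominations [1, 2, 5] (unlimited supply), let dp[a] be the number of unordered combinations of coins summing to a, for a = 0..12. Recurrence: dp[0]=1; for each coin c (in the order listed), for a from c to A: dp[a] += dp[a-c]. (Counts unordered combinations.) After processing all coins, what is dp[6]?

after  coin     0     1     2     3     4     5     6     7     8     9    10    11    12
          1     1     1     1     1     1     1     1     1     1     1     1     1     1
          2     1     1     2     2     3     3     4     4     5     5     6     6     7
          5     1     1     2     2     3     4     5     6     7     8    10    11    13

5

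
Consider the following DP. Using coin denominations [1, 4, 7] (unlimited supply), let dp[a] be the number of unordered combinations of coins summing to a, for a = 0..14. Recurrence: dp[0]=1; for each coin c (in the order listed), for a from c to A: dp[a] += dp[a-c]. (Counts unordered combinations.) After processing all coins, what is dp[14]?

after  coin     0     1     2     3     4     5     6     7     8     9    10    11    12    13    14
          1     1     1     1     1     1     1     1     1     1     1     1     1     1     1     1
          4     1     1     1     1     2     2     2     2     3     3     3     3     4     4     4
          7     1     1     1     1     2     2     2     3     4     4     4     5     6     6     7

7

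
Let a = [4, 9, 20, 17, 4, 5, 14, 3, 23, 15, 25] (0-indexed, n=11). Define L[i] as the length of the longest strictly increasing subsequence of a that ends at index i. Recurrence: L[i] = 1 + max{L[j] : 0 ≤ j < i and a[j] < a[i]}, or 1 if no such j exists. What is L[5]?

   i    0    1    2    3    4    5    6    7    8    9   10
a[i]    4    9   20   17    4    5   14    3   23   15   25
L[i]    1    2    3    3    1    2    3    1    4    4    5

2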